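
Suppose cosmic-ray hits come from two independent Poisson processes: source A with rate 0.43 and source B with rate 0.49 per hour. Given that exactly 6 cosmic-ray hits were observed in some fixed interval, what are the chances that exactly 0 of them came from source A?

0.0228

Given the total, each event is independently from source A with probability p = λ_A/(λ_A+λ_B) = 0.43/0.92 ≈ 0.4674.
So K ~ Binomial(6, 0.43/0.92): P(K = 0) = C(6,0) · (0.43/0.92)^0 · (0.49/0.92)^6 ≈ 0.0228.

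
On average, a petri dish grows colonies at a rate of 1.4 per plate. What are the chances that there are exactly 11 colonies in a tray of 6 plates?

0.0828

Over the interval, μ = 1.4 × 6 = 8.4 (a tray of 6 plates = 6 plates).
P(N = 11) = e^(−μ) μ^11/11! = e^(−8.4) · 8.4^11/39916800 ≈ 0.0828.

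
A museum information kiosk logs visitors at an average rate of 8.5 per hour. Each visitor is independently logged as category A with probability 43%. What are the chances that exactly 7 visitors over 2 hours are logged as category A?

0.1480

Thinning: the visitors that are logged as category A themselves form a Poisson process with rate 0.43 × 8.5 = 3.655 per hour.
Over the interval, μ = 3.655 × 2 = 7.31 (2 hours).
P(N = 7) = e^(−7.31) · 7.31^7/7! ≈ 0.1480.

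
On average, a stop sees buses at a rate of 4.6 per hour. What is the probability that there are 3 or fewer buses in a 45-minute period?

0.5475

Over the interval, μ = 4.6 × 0.75 = 3.45 (a 45-minute period = 0.75 hours).
P(N ≤ 3) = Σ_{j=0}^{3} e^(−μ) μ^j/j! ≈ 0.5475.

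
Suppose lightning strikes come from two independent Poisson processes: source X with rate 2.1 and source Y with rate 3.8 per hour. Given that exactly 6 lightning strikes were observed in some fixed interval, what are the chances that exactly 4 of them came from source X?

Given the total, each event is independently from source X with probability p = λ_X/(λ_X+λ_Y) = 2.1/5.9 ≈ 0.3559.
So K ~ Binomial(6, 2.1/5.9): P(K = 4) = C(6,4) · (2.1/5.9)^4 · (3.8/5.9)^2 ≈ 0.0999.

0.0999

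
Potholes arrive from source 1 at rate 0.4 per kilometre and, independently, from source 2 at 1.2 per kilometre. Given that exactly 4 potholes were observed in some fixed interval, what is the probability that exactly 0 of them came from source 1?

Given the total, each event is independently from source 1 with probability p = λ_1/(λ_1+λ_2) = 0.4/1.6 = 0.2500.
So K ~ Binomial(4, 0.4/1.6): P(K = 0) = C(4,0) · (0.4/1.6)^0 · (1.2/1.6)^4 ≈ 0.3164.

0.3164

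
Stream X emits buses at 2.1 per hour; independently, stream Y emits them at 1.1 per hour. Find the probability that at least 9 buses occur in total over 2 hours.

0.1967

Independent Poisson processes superpose: combined rate λ = 2.1 + 1.1 = 3.2 per hour.
Over the interval, μ = 3.2 × 2 = 6.4 (2 hours).
P(N ≥ 9) = 1 − P(N ≤ 8) ≈ 0.1967.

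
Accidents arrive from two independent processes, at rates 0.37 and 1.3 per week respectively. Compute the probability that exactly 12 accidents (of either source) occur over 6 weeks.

0.0952

Independent Poisson processes superpose: combined rate λ = 0.37 + 1.3 = 1.67 per week.
Over the interval, μ = 1.67 × 6 = 10.02 (6 weeks).
P(N = 12) = e^(−10.02) · 10.02^12/12! ≈ 0.0952.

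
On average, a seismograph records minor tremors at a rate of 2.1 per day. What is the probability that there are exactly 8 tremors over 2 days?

Over the interval, μ = 2.1 × 2 = 4.2 (2 days).
P(N = 8) = e^(−μ) μ^8/8! = e^(−4.2) · 4.2^8/40320 ≈ 0.0360.

0.0360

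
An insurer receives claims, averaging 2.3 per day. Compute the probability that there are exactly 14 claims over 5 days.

0.0822

Over the interval, μ = 2.3 × 5 = 11.5 (5 days).
P(N = 14) = e^(−μ) μ^14/14! = e^(−11.5) · 11.5^14/87178291200 ≈ 0.0822.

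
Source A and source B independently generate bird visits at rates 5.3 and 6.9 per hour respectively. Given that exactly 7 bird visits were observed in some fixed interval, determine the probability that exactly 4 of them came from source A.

Given the total, each event is independently from source A with probability p = λ_A/(λ_A+λ_B) = 5.3/12.2 ≈ 0.4344.
So K ~ Binomial(7, 5.3/12.2): P(K = 4) = C(7,4) · (5.3/12.2)^4 · (6.9/12.2)^3 ≈ 0.2255.

0.2255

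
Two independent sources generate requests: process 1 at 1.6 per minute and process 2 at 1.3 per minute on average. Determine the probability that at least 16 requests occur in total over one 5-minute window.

0.3808

Independent Poisson processes superpose: combined rate λ = 1.6 + 1.3 = 2.9 per minute.
Over the interval, μ = 2.9 × 5 = 14.5 (a 5-minute window = 5 minutes).
P(N ≥ 16) = 1 − P(N ≤ 15) ≈ 0.3808.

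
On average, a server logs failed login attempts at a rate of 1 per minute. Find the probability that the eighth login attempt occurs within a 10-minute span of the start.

Over the interval, μ = 1 × 10 = 10 (a 10-minute span = 10 minutes).
The eighth arrival falls in the interval iff at least 8 events occur there: P(S_8 ≤ t) = P(N ≥ 8) = 1 − P(N ≤ 7) ≈ 0.7798.

0.7798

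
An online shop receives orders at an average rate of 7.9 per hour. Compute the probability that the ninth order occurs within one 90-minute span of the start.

Over the interval, μ = 7.9 × 1.5 = 11.85 (a 90-minute span = 1.5 hours).
The ninth arrival falls in the interval iff at least 9 events occur there: P(S_9 ≤ t) = P(N ≥ 9) = 1 − P(N ≤ 8) ≈ 0.8349.

0.8349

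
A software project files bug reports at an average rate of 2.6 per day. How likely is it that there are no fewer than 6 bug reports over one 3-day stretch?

Over the interval, μ = 2.6 × 3 = 7.8 (a 3-day stretch = 3 days).
P(N ≥ 6) = 1 − P(N ≤ 5) = 1 − Σ_{j=0}^{5} e^(−μ) μ^j/j! ≈ 0.7897.

0.7897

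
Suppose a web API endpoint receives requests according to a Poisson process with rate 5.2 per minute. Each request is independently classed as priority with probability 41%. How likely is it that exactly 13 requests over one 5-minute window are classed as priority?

0.0865

Thinning: the requests that are classed as priority themselves form a Poisson process with rate 0.41 × 5.2 = 2.132 per minute.
Over the interval, μ = 2.132 × 5 = 10.66 (a 5-minute window = 5 minutes).
P(N = 13) = e^(−10.66) · 10.66^13/13! ≈ 0.0865.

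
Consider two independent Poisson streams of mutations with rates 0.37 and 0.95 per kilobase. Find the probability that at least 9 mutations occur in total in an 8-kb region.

Independent Poisson processes superpose: combined rate λ = 0.37 + 0.95 = 1.32 per kilobase.
Over the interval, μ = 1.32 × 8 = 10.56 (an 8-kb region = 8 kilobases).
P(N ≥ 9) = 1 − P(N ≤ 8) ≈ 0.7266.

0.7266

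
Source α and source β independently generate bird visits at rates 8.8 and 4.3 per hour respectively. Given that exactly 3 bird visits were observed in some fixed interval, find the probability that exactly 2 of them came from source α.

Given the total, each event is independently from source α with probability p = λ_α/(λ_α+λ_β) = 8.8/13.1 ≈ 0.6718.
So K ~ Binomial(3, 8.8/13.1): P(K = 2) = C(3,2) · (8.8/13.1)^2 · (4.3/13.1)^1 ≈ 0.4444.

0.4444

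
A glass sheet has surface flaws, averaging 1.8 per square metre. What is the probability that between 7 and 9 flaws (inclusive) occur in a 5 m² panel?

0.3806

Over the interval, μ = 1.8 × 5 = 9 (a 5 m² panel = 5 square metres).
P(7 ≤ N ≤ 9) = Σ_{j=7}^{9} e^(−9) · 9^j/j! ≈ 0.3806.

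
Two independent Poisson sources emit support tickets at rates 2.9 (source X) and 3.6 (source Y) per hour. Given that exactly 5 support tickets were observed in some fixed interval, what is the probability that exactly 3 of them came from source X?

0.2724

Given the total, each event is independently from source X with probability p = λ_X/(λ_X+λ_Y) = 2.9/6.5 ≈ 0.4462.
So K ~ Binomial(5, 2.9/6.5): P(K = 3) = C(5,3) · (2.9/6.5)^3 · (3.6/6.5)^2 ≈ 0.2724.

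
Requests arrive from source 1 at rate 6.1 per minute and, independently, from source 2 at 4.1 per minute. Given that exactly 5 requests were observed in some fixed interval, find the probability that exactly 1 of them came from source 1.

0.0781

Given the total, each event is independently from source 1 with probability p = λ_1/(λ_1+λ_2) = 6.1/10.2 ≈ 0.5980.
So K ~ Binomial(5, 6.1/10.2): P(K = 1) = C(5,1) · (6.1/10.2)^1 · (4.1/10.2)^4 ≈ 0.0781.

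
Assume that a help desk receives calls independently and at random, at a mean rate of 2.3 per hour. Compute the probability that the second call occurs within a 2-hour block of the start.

0.9437

Over the interval, μ = 2.3 × 2 = 4.6 (a 2-hour block = 2 hours).
The second arrival falls in the interval iff at least 2 events occur there: P(S_2 ≤ t) = P(N ≥ 2) = 1 − P(N ≤ 1) ≈ 0.9437.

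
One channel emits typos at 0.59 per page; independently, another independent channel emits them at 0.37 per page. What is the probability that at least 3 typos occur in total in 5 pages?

Independent Poisson processes superpose: combined rate λ = 0.59 + 0.37 = 0.96 per page.
Over the interval, μ = 0.96 × 5 = 4.8 (5 pages).
P(N ≥ 3) = 1 − P(N ≤ 2) ≈ 0.8575.

0.8575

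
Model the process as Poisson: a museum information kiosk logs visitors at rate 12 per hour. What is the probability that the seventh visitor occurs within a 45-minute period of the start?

0.7932

Over the interval, μ = 12 × 0.75 = 9 (a 45-minute period = 0.75 hours).
The seventh arrival falls in the interval iff at least 7 events occur there: P(S_7 ≤ t) = P(N ≥ 7) = 1 − P(N ≤ 6) ≈ 0.7932.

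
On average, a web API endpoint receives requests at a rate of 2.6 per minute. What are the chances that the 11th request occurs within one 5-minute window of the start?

0.7483

Over the interval, μ = 2.6 × 5 = 13 (a 5-minute window = 5 minutes).
The 11th arrival falls in the interval iff at least 11 events occur there: P(S_11 ≤ t) = P(N ≥ 11) = 1 − P(N ≤ 10) ≈ 0.7483.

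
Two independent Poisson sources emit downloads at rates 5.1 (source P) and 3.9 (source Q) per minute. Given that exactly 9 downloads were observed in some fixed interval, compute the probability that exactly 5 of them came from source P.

Given the total, each event is independently from source P with probability p = λ_P/(λ_P+λ_Q) = 5.1/9 ≈ 0.5667.
So K ~ Binomial(9, 5.1/9): P(K = 5) = C(9,5) · (5.1/9)^5 · (3.9/9)^4 ≈ 0.2596.

0.2596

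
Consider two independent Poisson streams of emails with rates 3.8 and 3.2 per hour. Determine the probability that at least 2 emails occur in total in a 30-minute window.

Independent Poisson processes superpose: combined rate λ = 3.8 + 3.2 = 7 per hour.
Over the interval, μ = 7 × 0.5 = 3.5 (a 30-minute window = 0.5 hours).
P(N ≥ 2) = 1 − P(N ≤ 1) ≈ 0.8641.

0.8641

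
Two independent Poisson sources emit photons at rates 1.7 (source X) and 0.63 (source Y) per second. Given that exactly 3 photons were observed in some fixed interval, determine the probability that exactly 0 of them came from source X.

Given the total, each event is independently from source X with probability p = λ_X/(λ_X+λ_Y) = 1.7/2.33 ≈ 0.7296.
So K ~ Binomial(3, 1.7/2.33): P(K = 0) = C(3,0) · (1.7/2.33)^0 · (0.63/2.33)^3 ≈ 0.0198.

0.0198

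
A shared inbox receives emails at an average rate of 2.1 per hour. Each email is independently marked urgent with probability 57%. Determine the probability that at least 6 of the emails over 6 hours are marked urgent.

0.7219

Thinning: the emails that are marked urgent themselves form a Poisson process with rate 0.57 × 2.1 = 1.197 per hour.
Over the interval, μ = 1.197 × 6 = 7.182 (6 hours).
P(N ≥ 6) = 1 − P(N ≤ 5) ≈ 0.7219.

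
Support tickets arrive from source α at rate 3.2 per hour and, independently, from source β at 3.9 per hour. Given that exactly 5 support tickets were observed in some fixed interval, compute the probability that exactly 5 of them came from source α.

0.0186

Given the total, each event is independently from source α with probability p = λ_α/(λ_α+λ_β) = 3.2/7.1 ≈ 0.4507.
So K ~ Binomial(5, 3.2/7.1): P(K = 5) = C(5,5) · (3.2/7.1)^5 · (3.9/7.1)^0 ≈ 0.0186.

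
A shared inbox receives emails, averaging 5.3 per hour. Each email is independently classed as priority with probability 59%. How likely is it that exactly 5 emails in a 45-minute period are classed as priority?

Thinning: the emails that are classed as priority themselves form a Poisson process with rate 0.59 × 5.3 = 3.127 per hour.
Over the interval, μ = 3.127 × 0.75 = 2.34525 (a 45-minute period = 0.75 hours).
P(N = 5) = e^(−2.34525) · 2.34525^5/5! ≈ 0.0567.

0.0567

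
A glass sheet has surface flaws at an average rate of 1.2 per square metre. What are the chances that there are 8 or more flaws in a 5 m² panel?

Over the interval, μ = 1.2 × 5 = 6 (a 5 m² panel = 5 square metres).
P(N ≥ 8) = 1 − P(N ≤ 7) = 1 − Σ_{j=0}^{7} e^(−μ) μ^j/j! ≈ 0.2560.

0.2560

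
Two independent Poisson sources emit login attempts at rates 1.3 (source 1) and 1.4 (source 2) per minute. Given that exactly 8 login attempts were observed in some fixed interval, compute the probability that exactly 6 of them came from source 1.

0.0938

Given the total, each event is independently from source 1 with probability p = λ_1/(λ_1+λ_2) = 1.3/2.7 ≈ 0.4815.
So K ~ Binomial(8, 1.3/2.7): P(K = 6) = C(8,6) · (1.3/2.7)^6 · (1.4/2.7)^2 ≈ 0.0938.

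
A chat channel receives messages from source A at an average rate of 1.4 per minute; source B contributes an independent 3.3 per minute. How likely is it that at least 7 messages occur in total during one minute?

Independent Poisson processes superpose: combined rate λ = 1.4 + 3.3 = 4.7 per minute.
So μ = 4.7.
P(N ≥ 7) = 1 − P(N ≤ 6) ≈ 0.1954.

0.1954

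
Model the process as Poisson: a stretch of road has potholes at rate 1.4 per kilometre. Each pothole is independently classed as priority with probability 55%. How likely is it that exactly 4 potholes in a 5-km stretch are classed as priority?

Thinning: the potholes that are classed as priority themselves form a Poisson process with rate 0.55 × 1.4 = 0.77 per kilometre.
Over the interval, μ = 0.77 × 5 = 3.85 (a 5-km stretch = 5 kilometres).
P(N = 4) = e^(−3.85) · 3.85^4/4! ≈ 0.1948.

0.1948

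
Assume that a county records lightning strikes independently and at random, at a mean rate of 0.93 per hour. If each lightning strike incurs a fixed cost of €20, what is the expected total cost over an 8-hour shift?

E[N] = 0.93 × 8 = 7.44 (an 8-hour shift = 8 hours); E[cost] = 7.44 × €20 = €148.8.

€148.8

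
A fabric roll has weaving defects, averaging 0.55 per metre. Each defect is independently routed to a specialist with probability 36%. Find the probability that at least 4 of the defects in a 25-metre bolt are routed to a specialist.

Thinning: the defects that are routed to a specialist themselves form a Poisson process with rate 0.36 × 0.55 = 0.198 per metre.
Over the interval, μ = 0.198 × 25 = 4.95 (a 25-metre bolt = 25 metres).
P(N ≥ 4) = 1 − P(N ≤ 3) ≈ 0.7279.

0.7279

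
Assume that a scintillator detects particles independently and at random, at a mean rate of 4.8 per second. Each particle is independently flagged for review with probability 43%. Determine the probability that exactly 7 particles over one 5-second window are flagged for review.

0.0815

Thinning: the particles that are flagged for review themselves form a Poisson process with rate 0.43 × 4.8 = 2.064 per second.
Over the interval, μ = 2.064 × 5 = 10.32 (a 5-second window = 5 seconds).
P(N = 7) = e^(−10.32) · 10.32^7/7! ≈ 0.0815.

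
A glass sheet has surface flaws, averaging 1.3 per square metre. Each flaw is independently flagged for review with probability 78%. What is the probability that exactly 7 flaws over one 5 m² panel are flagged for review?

Thinning: the flaws that are flagged for review themselves form a Poisson process with rate 0.78 × 1.3 = 1.014 per square metre.
Over the interval, μ = 1.014 × 5 = 5.07 (a 5 m² panel = 5 square metres).
P(N = 7) = e^(−5.07) · 5.07^7/7! ≈ 0.1073.

0.1073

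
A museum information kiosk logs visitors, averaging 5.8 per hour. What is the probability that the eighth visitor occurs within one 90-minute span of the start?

Over the interval, μ = 5.8 × 1.5 = 8.7 (a 90-minute span = 1.5 hours).
The eighth arrival falls in the interval iff at least 8 events occur there: P(S_8 ≤ t) = P(N ≥ 8) = 1 − P(N ≤ 7) ≈ 0.6398.

0.6398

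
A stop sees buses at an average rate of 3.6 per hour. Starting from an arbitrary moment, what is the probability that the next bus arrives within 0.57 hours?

0.8715

Inter-arrival times are exponential with rate λ = 3.6 per hour.
P(T ≤ 0.57) = 1 − e^(−λt) = 1 − e^(−3.6 × 0.57) = 1 − e^(−2.052) ≈ 0.8715.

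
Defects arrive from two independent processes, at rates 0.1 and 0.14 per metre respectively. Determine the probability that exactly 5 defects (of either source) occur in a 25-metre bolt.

0.1606

Independent Poisson processes superpose: combined rate λ = 0.1 + 0.14 = 0.24 per metre.
Over the interval, μ = 0.24 × 25 = 6 (a 25-metre bolt = 25 metres).
P(N = 5) = e^(−6) · 6^5/5! ≈ 0.1606.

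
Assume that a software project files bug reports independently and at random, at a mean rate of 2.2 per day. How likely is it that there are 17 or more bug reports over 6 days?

Over the interval, μ = 2.2 × 6 = 13.2 (6 days).
P(N ≥ 17) = 1 − P(N ≤ 16) = 1 − Σ_{j=0}^{16} e^(−μ) μ^j/j! ≈ 0.1792.

0.1792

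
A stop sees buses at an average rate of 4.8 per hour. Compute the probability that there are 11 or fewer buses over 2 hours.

0.7412

Over the interval, μ = 4.8 × 2 = 9.6 (2 hours).
P(N ≤ 11) = Σ_{j=0}^{11} e^(−μ) μ^j/j! ≈ 0.7412.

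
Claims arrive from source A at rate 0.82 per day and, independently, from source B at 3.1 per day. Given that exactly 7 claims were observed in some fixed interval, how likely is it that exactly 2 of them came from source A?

0.2842

Given the total, each event is independently from source A with probability p = λ_A/(λ_A+λ_B) = 0.82/3.92 ≈ 0.2092.
So K ~ Binomial(7, 0.82/3.92): P(K = 2) = C(7,2) · (0.82/3.92)^2 · (3.1/3.92)^5 ≈ 0.2842.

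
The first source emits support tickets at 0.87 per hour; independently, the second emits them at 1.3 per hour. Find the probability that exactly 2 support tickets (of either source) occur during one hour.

0.2688

Independent Poisson processes superpose: combined rate λ = 0.87 + 1.3 = 2.17 per hour.
So μ = 2.17.
P(N = 2) = e^(−2.17) · 2.17^2/2! ≈ 0.2688.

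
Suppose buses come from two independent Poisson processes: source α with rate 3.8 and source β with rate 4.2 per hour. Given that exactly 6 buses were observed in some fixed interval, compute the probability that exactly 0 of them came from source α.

Given the total, each event is independently from source α with probability p = λ_α/(λ_α+λ_β) = 3.8/8 = 0.4750.
So K ~ Binomial(6, 3.8/8): P(K = 0) = C(6,0) · (3.8/8)^0 · (4.2/8)^6 ≈ 0.0209.

0.0209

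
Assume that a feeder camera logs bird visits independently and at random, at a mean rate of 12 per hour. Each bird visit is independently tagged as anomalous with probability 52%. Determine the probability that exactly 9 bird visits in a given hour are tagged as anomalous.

Thinning: the bird visits that are tagged as anomalous themselves form a Poisson process with rate 0.52 × 12 = 6.24 per hour.
So μ = 6.24.
P(N = 9) = e^(−6.24) · 6.24^9/9! ≈ 0.0771.

0.0771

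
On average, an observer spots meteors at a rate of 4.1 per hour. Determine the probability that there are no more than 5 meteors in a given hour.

With mean μ = 4.1 per hour,
P(N ≤ 5) = Σ_{j=0}^{5} e^(−μ) μ^j/j! ≈ 0.7693.

0.7693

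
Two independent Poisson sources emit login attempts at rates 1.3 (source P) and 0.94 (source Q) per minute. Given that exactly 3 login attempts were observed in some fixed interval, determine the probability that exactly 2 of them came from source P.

0.4240

Given the total, each event is independently from source P with probability p = λ_P/(λ_P+λ_Q) = 1.3/2.24 ≈ 0.5804.
So K ~ Binomial(3, 1.3/2.24): P(K = 2) = C(3,2) · (1.3/2.24)^2 · (0.94/2.24)^1 ≈ 0.4240.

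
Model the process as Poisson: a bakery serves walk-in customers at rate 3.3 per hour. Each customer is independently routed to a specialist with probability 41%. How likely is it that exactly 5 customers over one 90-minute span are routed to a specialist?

Thinning: the customers that are routed to a specialist themselves form a Poisson process with rate 0.41 × 3.3 = 1.353 per hour.
Over the interval, μ = 1.353 × 1.5 = 2.0295 (a 90-minute span = 1.5 hours).
P(N = 5) = e^(−2.0295) · 2.0295^5/5! ≈ 0.0377.

0.0377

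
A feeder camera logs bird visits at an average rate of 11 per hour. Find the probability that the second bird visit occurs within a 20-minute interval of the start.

0.8807

Over the interval, μ = 11 × 1/3 ≈ 3.66667 (a 20-minute interval = 1/3 hours).
The second arrival falls in the interval iff at least 2 events occur there: P(S_2 ≤ t) = P(N ≥ 2) = 1 − P(N ≤ 1) ≈ 0.8807.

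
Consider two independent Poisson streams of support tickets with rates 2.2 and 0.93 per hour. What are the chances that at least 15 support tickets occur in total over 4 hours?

0.2769

Independent Poisson processes superpose: combined rate λ = 2.2 + 0.93 = 3.13 per hour.
Over the interval, μ = 3.13 × 4 = 12.52 (4 hours).
P(N ≥ 15) = 1 − P(N ≤ 14) ≈ 0.2769.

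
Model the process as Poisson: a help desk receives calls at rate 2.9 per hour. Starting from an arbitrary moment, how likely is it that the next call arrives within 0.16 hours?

Inter-arrival times are exponential with rate λ = 2.9 per hour.
P(T ≤ 0.16) = 1 − e^(−λt) = 1 − e^(−2.9 × 0.16) = 1 − e^(−0.464) ≈ 0.3712.

0.3712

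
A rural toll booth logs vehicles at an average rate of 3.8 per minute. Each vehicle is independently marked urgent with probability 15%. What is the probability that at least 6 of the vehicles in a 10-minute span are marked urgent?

0.5050

Thinning: the vehicles that are marked urgent themselves form a Poisson process with rate 0.15 × 3.8 = 0.57 per minute.
Over the interval, μ = 0.57 × 10 = 5.7 (a 10-minute span = 10 minutes).
P(N ≥ 6) = 1 − P(N ≤ 5) ≈ 0.5050.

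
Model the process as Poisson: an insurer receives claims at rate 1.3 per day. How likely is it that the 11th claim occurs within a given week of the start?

0.3059

Over the interval, μ = 1.3 × 7 = 9.1 (a week = 7 days).
The 11th arrival falls in the interval iff at least 11 events occur there: P(S_11 ≤ t) = P(N ≥ 11) = 1 − P(N ≤ 10) ≈ 0.3059.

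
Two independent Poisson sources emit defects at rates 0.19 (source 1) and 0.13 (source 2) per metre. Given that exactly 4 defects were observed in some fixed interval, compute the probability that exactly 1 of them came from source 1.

Given the total, each event is independently from source 1 with probability p = λ_1/(λ_1+λ_2) = 0.19/0.32 ≈ 0.5938.
So K ~ Binomial(4, 0.19/0.32): P(K = 1) = C(4,1) · (0.19/0.32)^1 · (0.13/0.32)^3 ≈ 0.1592.

0.1592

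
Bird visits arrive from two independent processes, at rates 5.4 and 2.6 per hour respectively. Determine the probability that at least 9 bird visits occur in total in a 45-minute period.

0.1528

Independent Poisson processes superpose: combined rate λ = 5.4 + 2.6 = 8 per hour.
Over the interval, μ = 8 × 0.75 = 6 (a 45-minute period = 0.75 hours).
P(N ≥ 9) = 1 − P(N ≤ 8) ≈ 0.1528.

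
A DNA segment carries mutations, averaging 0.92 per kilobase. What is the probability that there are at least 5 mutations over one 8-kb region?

Over the interval, μ = 0.92 × 8 = 7.36 (an 8-kb region = 8 kilobases).
P(N ≥ 5) = 1 − P(N ≤ 4) = 1 − Σ_{j=0}^{4} e^(−μ) μ^j/j! ≈ 0.8574.

0.8574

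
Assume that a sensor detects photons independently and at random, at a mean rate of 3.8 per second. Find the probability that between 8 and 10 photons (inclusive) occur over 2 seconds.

0.3435

Over the interval, μ = 3.8 × 2 = 7.6 (2 seconds).
P(8 ≤ N ≤ 10) = Σ_{j=8}^{10} e^(−7.6) · 7.6^j/j! ≈ 0.3435.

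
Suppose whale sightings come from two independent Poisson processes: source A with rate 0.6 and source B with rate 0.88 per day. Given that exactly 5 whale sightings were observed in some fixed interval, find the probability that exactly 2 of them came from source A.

Given the total, each event is independently from source A with probability p = λ_A/(λ_A+λ_B) = 0.6/1.48 ≈ 0.4054.
So K ~ Binomial(5, 0.6/1.48): P(K = 2) = C(5,2) · (0.6/1.48)^2 · (0.88/1.48)^3 ≈ 0.3455.

0.3455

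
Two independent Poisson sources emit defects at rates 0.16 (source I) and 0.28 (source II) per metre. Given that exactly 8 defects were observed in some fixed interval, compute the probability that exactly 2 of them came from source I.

0.2459

Given the total, each event is independently from source I with probability p = λ_I/(λ_I+λ_II) = 0.16/0.44 ≈ 0.3636.
So K ~ Binomial(8, 0.16/0.44): P(K = 2) = C(8,2) · (0.16/0.44)^2 · (0.28/0.44)^6 ≈ 0.2459.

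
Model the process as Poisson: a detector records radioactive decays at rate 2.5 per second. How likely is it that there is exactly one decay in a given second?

0.2052

With mean μ = 2.5 per second,
P(N = 1) = e^(−μ) μ^1/1! = e^(−2.5) · 2.5^1/1 ≈ 0.2052.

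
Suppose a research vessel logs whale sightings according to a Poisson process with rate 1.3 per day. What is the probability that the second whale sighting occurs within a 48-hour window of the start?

Over the interval, μ = 1.3 × 2 = 2.6 (a 48-hour window = 2 days).
The second arrival falls in the interval iff at least 2 events occur there: P(S_2 ≤ t) = P(N ≥ 2) = 1 − P(N ≤ 1) ≈ 0.7326.

0.7326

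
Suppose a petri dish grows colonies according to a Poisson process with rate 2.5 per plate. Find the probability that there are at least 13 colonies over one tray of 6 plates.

Over the interval, μ = 2.5 × 6 = 15 (a tray of 6 plates = 6 plates).
P(N ≥ 13) = 1 − P(N ≤ 12) = 1 − Σ_{j=0}^{12} e^(−μ) μ^j/j! ≈ 0.7324.

0.7324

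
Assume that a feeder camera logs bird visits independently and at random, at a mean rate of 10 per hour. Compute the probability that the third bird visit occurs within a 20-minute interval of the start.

0.6472

Over the interval, μ = 10 × 1/3 ≈ 3.33333 (a 20-minute interval = 1/3 hours).
The third arrival falls in the interval iff at least 3 events occur there: P(S_3 ≤ t) = P(N ≥ 3) = 1 − P(N ≤ 2) ≈ 0.6472.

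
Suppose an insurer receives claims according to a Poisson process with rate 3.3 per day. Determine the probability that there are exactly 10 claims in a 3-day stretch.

Over the interval, μ = 3.3 × 3 = 9.9 (a 3-day stretch = 3 days).
P(N = 10) = e^(−μ) μ^10/10! = e^(−9.9) · 9.9^10/3628800 ≈ 0.1250.

0.1250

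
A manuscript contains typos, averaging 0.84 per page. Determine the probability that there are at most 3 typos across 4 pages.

Over the interval, μ = 0.84 × 4 = 3.36 (4 pages).
P(N ≤ 3) = Σ_{j=0}^{3} e^(−μ) μ^j/j! ≈ 0.5671.

0.5671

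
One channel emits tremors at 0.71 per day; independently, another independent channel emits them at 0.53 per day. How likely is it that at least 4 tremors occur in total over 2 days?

0.2382

Independent Poisson processes superpose: combined rate λ = 0.71 + 0.53 = 1.24 per day.
Over the interval, μ = 1.24 × 2 = 2.48 (2 days).
P(N ≥ 4) = 1 − P(N ≤ 3) ≈ 0.2382.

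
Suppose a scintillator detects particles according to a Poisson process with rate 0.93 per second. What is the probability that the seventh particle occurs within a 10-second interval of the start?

Over the interval, μ = 0.93 × 10 = 9.3 (a 10-second interval = 10 seconds).
The seventh arrival falls in the interval iff at least 7 events occur there: P(S_7 ≤ t) = P(N ≥ 7) = 1 − P(N ≤ 6) ≈ 0.8192.

0.8192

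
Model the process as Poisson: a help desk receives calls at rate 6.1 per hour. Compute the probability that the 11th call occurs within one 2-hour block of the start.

0.6734

Over the interval, μ = 6.1 × 2 = 12.2 (a 2-hour block = 2 hours).
The 11th arrival falls in the interval iff at least 11 events occur there: P(S_11 ≤ t) = P(N ≥ 11) = 1 − P(N ≤ 10) ≈ 0.6734.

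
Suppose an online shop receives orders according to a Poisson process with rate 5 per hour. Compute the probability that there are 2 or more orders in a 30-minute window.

0.7127

Over the interval, μ = 5 × 0.5 = 2.5 (a 30-minute window = 0.5 hours).
P(N ≥ 2) = 1 − P(N ≤ 1) = 1 − Σ_{j=0}^{1} e^(−μ) μ^j/j! ≈ 0.7127.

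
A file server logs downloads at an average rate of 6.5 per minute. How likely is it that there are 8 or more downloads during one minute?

With mean μ = 6.5 per minute,
P(N ≥ 8) = 1 − P(N ≤ 7) = 1 − Σ_{j=0}^{7} e^(−μ) μ^j/j! ≈ 0.3272.

0.3272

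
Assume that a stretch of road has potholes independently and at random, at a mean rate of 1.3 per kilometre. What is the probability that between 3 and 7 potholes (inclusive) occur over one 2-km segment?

Over the interval, μ = 1.3 × 2 = 2.6 (a 2-km segment = 2 kilometres).
P(3 ≤ N ≤ 7) = Σ_{j=3}^{7} e^(−2.6) · 2.6^j/j! ≈ 0.4762.

0.4762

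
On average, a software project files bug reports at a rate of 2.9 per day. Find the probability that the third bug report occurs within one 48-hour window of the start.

Over the interval, μ = 2.9 × 2 = 5.8 (a 48-hour window = 2 days).
The third arrival falls in the interval iff at least 3 events occur there: P(S_3 ≤ t) = P(N ≥ 3) = 1 − P(N ≤ 2) ≈ 0.9285.

0.9285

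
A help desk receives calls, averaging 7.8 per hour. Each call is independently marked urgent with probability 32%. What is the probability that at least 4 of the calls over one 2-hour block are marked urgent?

0.7338

Thinning: the calls that are marked urgent themselves form a Poisson process with rate 0.32 × 7.8 = 2.496 per hour.
Over the interval, μ = 2.496 × 2 = 4.992 (a 2-hour block = 2 hours).
P(N ≥ 4) = 1 − P(N ≤ 3) ≈ 0.7338.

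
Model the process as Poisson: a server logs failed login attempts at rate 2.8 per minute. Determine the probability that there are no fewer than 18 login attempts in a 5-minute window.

Over the interval, μ = 2.8 × 5 = 14 (a 5-minute window = 5 minutes).
P(N ≥ 18) = 1 − P(N ≤ 17) = 1 − Σ_{j=0}^{17} e^(−μ) μ^j/j! ≈ 0.1728.

0.1728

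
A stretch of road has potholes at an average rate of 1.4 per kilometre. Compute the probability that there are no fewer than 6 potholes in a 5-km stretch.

Over the interval, μ = 1.4 × 5 = 7 (a 5-km stretch = 5 kilometres).
P(N ≥ 6) = 1 − P(N ≤ 5) = 1 − Σ_{j=0}^{5} e^(−μ) μ^j/j! ≈ 0.6993.

0.6993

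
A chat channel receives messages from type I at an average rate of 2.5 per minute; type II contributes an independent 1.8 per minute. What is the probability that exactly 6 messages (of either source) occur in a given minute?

0.1191

Independent Poisson processes superpose: combined rate λ = 2.5 + 1.8 = 4.3 per minute.
So μ = 4.3.
P(N = 6) = e^(−4.3) · 4.3^6/6! ≈ 0.1191.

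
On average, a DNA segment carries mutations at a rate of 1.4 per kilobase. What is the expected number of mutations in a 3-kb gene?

4.2

E[N] = λt = 1.4 × 3 = 4.2 (a 3-kb gene = 3 kilobases).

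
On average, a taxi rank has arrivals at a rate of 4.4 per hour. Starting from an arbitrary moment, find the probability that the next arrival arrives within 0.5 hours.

0.8892

Inter-arrival times are exponential with rate λ = 4.4 per hour.
P(T ≤ 0.5) = 1 − e^(−λt) = 1 − e^(−4.4 × 0.5) = 1 − e^(−2.2) ≈ 0.8892.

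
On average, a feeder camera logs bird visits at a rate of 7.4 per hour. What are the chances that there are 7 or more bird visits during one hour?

0.6080

With mean μ = 7.4 per hour,
P(N ≥ 7) = 1 − P(N ≤ 6) = 1 − Σ_{j=0}^{6} e^(−μ) μ^j/j! ≈ 0.6080.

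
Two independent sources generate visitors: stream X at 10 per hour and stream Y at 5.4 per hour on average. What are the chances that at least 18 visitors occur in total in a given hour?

Independent Poisson processes superpose: combined rate λ = 10 + 5.4 = 15.4 per hour.
So μ = 15.4.
P(N ≥ 18) = 1 − P(N ≤ 17) ≈ 0.2859.

0.2859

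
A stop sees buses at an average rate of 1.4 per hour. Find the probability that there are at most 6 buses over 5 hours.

0.4497

Over the interval, μ = 1.4 × 5 = 7 (5 hours).
P(N ≤ 6) = Σ_{j=0}^{6} e^(−μ) μ^j/j! ≈ 0.4497.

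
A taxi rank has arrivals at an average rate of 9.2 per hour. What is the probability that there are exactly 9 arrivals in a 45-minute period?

0.0985

Over the interval, μ = 9.2 × 0.75 = 6.9 (a 45-minute period = 0.75 hours).
P(N = 9) = e^(−μ) μ^9/9! = e^(−6.9) · 6.9^9/362880 ≈ 0.0985.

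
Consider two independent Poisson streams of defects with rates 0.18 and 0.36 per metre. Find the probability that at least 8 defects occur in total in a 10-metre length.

Independent Poisson processes superpose: combined rate λ = 0.18 + 0.36 = 0.54 per metre.
Over the interval, μ = 0.54 × 10 = 5.4 (a 10-metre length = 10 metres).
P(N ≥ 8) = 1 − P(N ≤ 7) ≈ 0.1783.

0.1783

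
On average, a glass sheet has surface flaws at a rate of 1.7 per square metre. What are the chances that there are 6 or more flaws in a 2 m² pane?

Over the interval, μ = 1.7 × 2 = 3.4 (a 2 m² pane = 2 square metres).
P(N ≥ 6) = 1 − P(N ≤ 5) = 1 − Σ_{j=0}^{5} e^(−μ) μ^j/j! ≈ 0.1295.

0.1295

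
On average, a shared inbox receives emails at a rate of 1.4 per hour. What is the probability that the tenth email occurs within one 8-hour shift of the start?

Over the interval, μ = 1.4 × 8 = 11.2 (an 8-hour shift = 8 hours).
The tenth arrival falls in the interval iff at least 10 events occur there: P(S_10 ≤ t) = P(N ≥ 10) = 1 − P(N ≤ 9) ≈ 0.6808.

0.6808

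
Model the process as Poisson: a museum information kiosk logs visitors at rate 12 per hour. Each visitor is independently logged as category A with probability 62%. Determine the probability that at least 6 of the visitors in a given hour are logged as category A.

0.7519

Thinning: the visitors that are logged as category A themselves form a Poisson process with rate 0.62 × 12 = 7.44 per hour.
So μ = 7.44.
P(N ≥ 6) = 1 − P(N ≤ 5) ≈ 0.7519.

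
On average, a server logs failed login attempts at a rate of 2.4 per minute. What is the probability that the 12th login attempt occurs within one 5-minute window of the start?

Over the interval, μ = 2.4 × 5 = 12 (a 5-minute window = 5 minutes).
The 12th arrival falls in the interval iff at least 12 events occur there: P(S_12 ≤ t) = P(N ≥ 12) = 1 − P(N ≤ 11) ≈ 0.5384.

0.5384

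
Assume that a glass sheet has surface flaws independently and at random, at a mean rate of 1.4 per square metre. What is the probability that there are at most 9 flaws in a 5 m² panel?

0.8305

Over the interval, μ = 1.4 × 5 = 7 (a 5 m² panel = 5 square metres).
P(N ≤ 9) = Σ_{j=0}^{9} e^(−μ) μ^j/j! ≈ 0.8305.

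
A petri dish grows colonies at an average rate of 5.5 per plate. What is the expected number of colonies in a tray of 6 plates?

E[N] = λt = 5.5 × 6 = 33 (a tray of 6 plates = 6 plates).

33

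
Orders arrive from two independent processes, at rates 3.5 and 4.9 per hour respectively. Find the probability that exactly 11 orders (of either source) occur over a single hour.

Independent Poisson processes superpose: combined rate λ = 3.5 + 4.9 = 8.4 per hour.
So μ = 8.4.
P(N = 11) = e^(−8.4) · 8.4^11/11! ≈ 0.0828.

0.0828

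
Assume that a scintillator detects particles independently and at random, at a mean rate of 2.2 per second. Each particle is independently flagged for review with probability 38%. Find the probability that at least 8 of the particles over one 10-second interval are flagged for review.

Thinning: the particles that are flagged for review themselves form a Poisson process with rate 0.38 × 2.2 = 0.836 per second.
Over the interval, μ = 0.836 × 10 = 8.36 (a 10-second interval = 10 seconds).
P(N ≥ 8) = 1 − P(N ≤ 7) ≈ 0.5961.

0.5961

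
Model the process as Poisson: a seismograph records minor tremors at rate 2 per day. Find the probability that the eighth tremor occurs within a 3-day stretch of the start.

0.2560

Over the interval, μ = 2 × 3 = 6 (a 3-day stretch = 3 days).
The eighth arrival falls in the interval iff at least 8 events occur there: P(S_8 ≤ t) = P(N ≥ 8) = 1 − P(N ≤ 7) ≈ 0.2560.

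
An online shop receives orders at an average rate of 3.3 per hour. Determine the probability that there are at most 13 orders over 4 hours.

0.5511

Over the interval, μ = 3.3 × 4 = 13.2 (4 hours).
P(N ≤ 13) = Σ_{j=0}^{13} e^(−μ) μ^j/j! ≈ 0.5511.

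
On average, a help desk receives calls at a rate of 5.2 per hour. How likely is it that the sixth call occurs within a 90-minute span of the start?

0.7897

Over the interval, μ = 5.2 × 1.5 = 7.8 (a 90-minute span = 1.5 hours).
The sixth arrival falls in the interval iff at least 6 events occur there: P(S_6 ≤ t) = P(N ≥ 6) = 1 − P(N ≤ 5) ≈ 0.7897.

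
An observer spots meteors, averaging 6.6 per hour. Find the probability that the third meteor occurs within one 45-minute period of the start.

Over the interval, μ = 6.6 × 0.75 = 4.95 (a 45-minute period = 0.75 hours).
The third arrival falls in the interval iff at least 3 events occur there: P(S_3 ≤ t) = P(N ≥ 3) = 1 − P(N ≤ 2) ≈ 0.8711.

0.8711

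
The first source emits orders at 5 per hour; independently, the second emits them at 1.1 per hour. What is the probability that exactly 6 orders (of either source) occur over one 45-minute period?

0.1313

Independent Poisson processes superpose: combined rate λ = 5 + 1.1 = 6.1 per hour.
Over the interval, μ = 6.1 × 0.75 = 4.575 (a 45-minute period = 0.75 hours).
P(N = 6) = e^(−4.575) · 4.575^6/6! ≈ 0.1313.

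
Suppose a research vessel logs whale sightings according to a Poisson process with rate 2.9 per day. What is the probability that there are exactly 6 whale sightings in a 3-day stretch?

0.1003

Over the interval, μ = 2.9 × 3 = 8.7 (a 3-day stretch = 3 days).
P(N = 6) = e^(−μ) μ^6/6! = e^(−8.7) · 8.7^6/720 ≈ 0.1003.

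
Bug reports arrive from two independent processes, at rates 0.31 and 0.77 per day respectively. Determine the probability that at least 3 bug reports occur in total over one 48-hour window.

0.3665

Independent Poisson processes superpose: combined rate λ = 0.31 + 0.77 = 1.08 per day.
Over the interval, μ = 1.08 × 2 = 2.16 (a 48-hour window = 2 days).
P(N ≥ 3) = 1 − P(N ≤ 2) ≈ 0.3665.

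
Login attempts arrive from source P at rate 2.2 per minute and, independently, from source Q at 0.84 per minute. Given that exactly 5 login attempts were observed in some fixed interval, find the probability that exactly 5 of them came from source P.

Given the total, each event is independently from source P with probability p = λ_P/(λ_P+λ_Q) = 2.2/3.04 ≈ 0.7237.
So K ~ Binomial(5, 2.2/3.04): P(K = 5) = C(5,5) · (2.2/3.04)^5 · (0.84/3.04)^0 ≈ 0.1985.

0.1985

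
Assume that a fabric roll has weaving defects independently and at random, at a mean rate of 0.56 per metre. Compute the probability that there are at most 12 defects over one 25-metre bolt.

0.3585

Over the interval, μ = 0.56 × 25 = 14 (a 25-metre bolt = 25 metres).
P(N ≤ 12) = Σ_{j=0}^{12} e^(−μ) μ^j/j! ≈ 0.3585.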